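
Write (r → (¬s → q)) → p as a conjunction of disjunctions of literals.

(r ∨ p) ∧ (¬s ∨ p) ∧ (¬q ∨ p)

(r → (¬s → q)) → p
≡ ¬(r → (¬s → q)) ∨ p   [eliminate →]
≡ ¬(¬r ∨ (¬s → q)) ∨ p   [eliminate →]
≡ ¬(¬r ∨ ¬¬s ∨ q) ∨ p   [eliminate →]
≡ (¬¬r ∧ ¬¬¬s ∧ ¬q) ∨ p   [De Morgan]
≡ (r ∧ ¬¬¬s ∧ ¬q) ∨ p   [double negation]
≡ (r ∧ ¬s ∧ ¬q) ∨ p   [double negation]
≡ (r ∨ p) ∧ (¬s ∨ p) ∧ (¬q ∨ p)   [distribute ∨ over ∧]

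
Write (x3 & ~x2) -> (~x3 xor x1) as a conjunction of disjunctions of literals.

(x3 & ~x2) -> (~x3 xor x1)
≡ ~(x3 & ~x2) | (~x3 xor x1)
≡ ~(x3 & ~x2) | ((~x3 | x1) & ~(~x3 & x1))
≡ ~x3 | ~~x2 | ((~x3 | x1) & ~(~x3 & x1))
≡ ~x3 | x2 | ((~x3 | x1) & ~(~x3 & x1))
≡ ~x3 | x2 | ((~x3 | x1) & (~~x3 | ~x1))
≡ ~x3 | x2 | ((~x3 | x1) & (x3 | ~x1))
≡ (~x3 | x2 | ~x3 | x1) & (~x3 | x2 | x3 | ~x1)
≡ ~x3 | x2 | x1

~x3 | x2 | x1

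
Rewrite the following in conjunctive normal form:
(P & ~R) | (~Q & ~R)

(P | ~Q) & ~R

(P & ~R) | (~Q & ~R)
≡ (P | ~Q) & (P | ~R) & (~R | ~Q) & (~R | ~R)   (distribute | over &)
≡ (P | ~Q) & ~R   (simplify)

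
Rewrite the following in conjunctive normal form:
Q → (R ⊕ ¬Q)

¬Q ∨ R

Q → (R ⊕ ¬Q)
≡ ¬Q ∨ (R ⊕ ¬Q)   [eliminate →]
≡ ¬Q ∨ ((R ∨ ¬Q) ∧ ¬(R ∧ ¬Q))   [expand ⊕]
≡ ¬Q ∨ ((R ∨ ¬Q) ∧ (¬R ∨ ¬¬Q))   [De Morgan]
≡ ¬Q ∨ ((R ∨ ¬Q) ∧ (¬R ∨ Q))   [double negation]
≡ (¬Q ∨ R ∨ ¬Q) ∧ (¬Q ∨ ¬R ∨ Q)   [distribute ∨ over ∧]
≡ ¬Q ∨ R   [simplify]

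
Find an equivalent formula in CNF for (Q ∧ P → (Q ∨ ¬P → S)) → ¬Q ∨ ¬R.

(P ∨ ¬Q ∨ ¬R) ∧ (¬S ∨ ¬Q ∨ ¬R)

(Q ∧ P → (Q ∨ ¬P → S)) → ¬Q ∨ ¬R
= ¬(Q ∧ P → (Q ∨ ¬P → S)) ∨ ¬Q ∨ ¬R   — eliminate →
= ¬(¬(Q ∧ P) ∨ (Q ∨ ¬P → S)) ∨ ¬Q ∨ ¬R   — eliminate →
= ¬(¬(Q ∧ P) ∨ ¬(Q ∨ ¬P) ∨ S) ∨ ¬Q ∨ ¬R   — eliminate →
= ¬¬(Q ∧ P) ∧ ¬¬(Q ∨ ¬P) ∧ ¬S ∨ ¬Q ∨ ¬R   — De Morgan
= Q ∧ P ∧ ¬¬(Q ∨ ¬P) ∧ ¬S ∨ ¬Q ∨ ¬R   — double negation
= Q ∧ P ∧ (Q ∨ ¬P) ∧ ¬S ∨ ¬Q ∨ ¬R   — double negation
= (Q ∨ ¬Q ∨ ¬R) ∧ (P ∨ ¬Q ∨ ¬R) ∧ (Q ∨ ¬P ∨ ¬Q ∨ ¬R) ∧ (¬S ∨ ¬Q ∨ ¬R)   — distribute ∨ over ∧
= (P ∨ ¬Q ∨ ¬R) ∧ (¬S ∨ ¬Q ∨ ¬R)   — simplify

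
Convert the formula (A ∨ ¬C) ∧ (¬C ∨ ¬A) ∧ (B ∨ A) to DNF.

(A ∨ ¬C) ∧ (¬C ∨ ¬A) ∧ (B ∨ A)
≡ (A ∧ ¬C ∧ B) ∨ (A ∧ ¬C ∧ A) ∨ (A ∧ ¬A ∧ B) ∨ (A ∧ ¬A ∧ A) ∨ (¬C ∧ ¬C ∧ B) ∨ (¬C ∧ ¬C ∧ A) ∨ (¬C ∧ ¬A ∧ B) ∨ (¬C ∧ ¬A ∧ A)   [distribute ∧ over ∨]
≡ (A ∧ ¬C) ∨ (¬C ∧ B)   [simplify]

(A ∧ ¬C) ∨ (¬C ∧ B)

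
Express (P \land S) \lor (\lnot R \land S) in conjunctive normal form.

(P \lor \lnot R) \land S

(P \land S) \lor (\lnot R \land S)
≡ (P \lor \lnot R) \land (P \lor S) \land (S \lor \lnot R) \land (S \lor S)   [distribute \lor over \land]
≡ (P \lor \lnot R) \land S   [simplify]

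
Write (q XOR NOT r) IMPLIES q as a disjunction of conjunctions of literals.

(q XOR NOT r) IMPLIES q
⇔ NOT (q XOR NOT r) OR q   [eliminate IMPLIES]
⇔ NOT ((q AND NOT NOT r) OR (NOT q AND NOT r)) OR q   [expand XOR]
⇔ (NOT (q AND NOT NOT r) AND NOT (NOT q AND NOT r)) OR q   [De Morgan]
⇔ ((NOT q OR NOT NOT NOT r) AND NOT (NOT q AND NOT r)) OR q   [De Morgan]
⇔ ((NOT q OR NOT r) AND NOT (NOT q AND NOT r)) OR q   [double negation]
⇔ ((NOT q OR NOT r) AND (NOT NOT q OR NOT NOT r)) OR q   [De Morgan]
⇔ ((NOT q OR NOT r) AND (q OR NOT NOT r)) OR q   [double negation]
⇔ ((NOT q OR NOT r) AND (q OR r)) OR q   [double negation]
⇔ (NOT q AND q) OR (NOT q AND r) OR (NOT r AND q) OR (NOT r AND r) OR q   [distribute AND over OR]
⇔ (NOT q AND r) OR q   [simplify]

(NOT q AND r) OR q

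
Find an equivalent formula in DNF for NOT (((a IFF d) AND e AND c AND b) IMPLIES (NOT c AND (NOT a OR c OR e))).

NOT (((a IFF d) AND e AND c AND b) IMPLIES (NOT c AND (NOT a OR c OR e)))
= NOT (NOT ((a IFF d) AND e AND c AND b) OR (NOT c AND (NOT a OR c OR e)))   [eliminate IMPLIES]
= NOT (NOT ((a IMPLIES d) AND (d IMPLIES a) AND e AND c AND b) OR (NOT c AND (NOT a OR c OR e)))   [eliminate IFF]
= NOT (NOT ((NOT a OR d) AND (d IMPLIES a) AND e AND c AND b) OR (NOT c AND (NOT a OR c OR e)))   [eliminate IMPLIES]
= NOT (NOT ((NOT a OR d) AND (NOT d OR a) AND e AND c AND b) OR (NOT c AND (NOT a OR c OR e)))   [eliminate IMPLIES]
= NOT NOT ((NOT a OR d) AND (NOT d OR a) AND e AND c AND b) AND NOT (NOT c AND (NOT a OR c OR e))   [De Morgan]
= (NOT a OR d) AND (NOT d OR a) AND e AND c AND b AND NOT (NOT c AND (NOT a OR c OR e))   [double negation]
= (NOT a OR d) AND (NOT d OR a) AND e AND c AND b AND (NOT NOT c OR NOT (NOT a OR c OR e))   [De Morgan]
= (NOT a OR d) AND (NOT d OR a) AND e AND c AND b AND (c OR NOT (NOT a OR c OR e))   [double negation]
= (NOT a OR d) AND (NOT d OR a) AND e AND c AND b AND (c OR (NOT NOT a AND NOT c AND NOT e))   [De Morgan]
= (NOT a OR d) AND (NOT d OR a) AND e AND c AND b AND (c OR (a AND NOT c AND NOT e))   [double negation]
= (NOT a AND NOT d AND e AND c AND b AND c) OR (NOT a AND NOT d AND e AND c AND b AND a AND NOT c AND NOT e) OR (NOT a AND a AND e AND c AND b AND c) OR (NOT a AND a AND e AND c AND b AND a AND NOT c AND NOT e) OR (d AND NOT d AND e AND c AND b AND c) OR (d AND NOT d AND e AND c AND b AND a AND NOT c AND NOT e) OR (d AND a AND e AND c AND b AND c) OR (d AND a AND e AND c AND b AND a AND NOT c AND NOT e)   [distribute AND over OR]
= (NOT a AND NOT d AND e AND c AND b) OR (d AND a AND e AND c AND b)   [simplify]

(NOT a AND NOT d AND e AND c AND b) OR (d AND a AND e AND c AND b)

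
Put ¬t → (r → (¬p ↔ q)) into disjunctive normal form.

¬t → (r → (¬p ↔ q))
≡ ¬¬t ∨ (r → (¬p ↔ q))   [eliminate →]
≡ ¬¬t ∨ ¬r ∨ (¬p ↔ q)   [eliminate →]
≡ ¬¬t ∨ ¬r ∨ ((¬p → q) ∧ (q → ¬p))   [eliminate ↔]
≡ ¬¬t ∨ ¬r ∨ ((¬¬p ∨ q) ∧ (q → ¬p))   [eliminate →]
≡ ¬¬t ∨ ¬r ∨ ((¬¬p ∨ q) ∧ (¬q ∨ ¬p))   [eliminate →]
≡ t ∨ ¬r ∨ ((¬¬p ∨ q) ∧ (¬q ∨ ¬p))   [double negation]
≡ t ∨ ¬r ∨ ((p ∨ q) ∧ (¬q ∨ ¬p))   [double negation]
≡ t ∨ ¬r ∨ (p ∧ ¬q) ∨ (p ∧ ¬p) ∨ (q ∧ ¬q) ∨ (q ∧ ¬p)   [distribute ∧ over ∨]
≡ t ∨ ¬r ∨ (p ∧ ¬q) ∨ (q ∧ ¬p)   [simplify]

t ∨ ¬r ∨ (p ∧ ¬q) ∨ (q ∧ ¬p)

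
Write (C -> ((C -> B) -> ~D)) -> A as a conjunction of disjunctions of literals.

(C | A) & (~C | B | A) & (D | A)

(C -> ((C -> B) -> ~D)) -> A
≡ ~(C -> ((C -> B) -> ~D)) | A   (eliminate ->)
≡ ~(~C | ((C -> B) -> ~D)) | A   (eliminate ->)
≡ ~(~C | ~(C -> B) | ~D) | A   (eliminate ->)
≡ ~(~C | ~(~C | B) | ~D) | A   (eliminate ->)
≡ (~~C & ~~(~C | B) & ~~D) | A   (De Morgan)
≡ (C & ~~(~C | B) & ~~D) | A   (double negation)
≡ (C & (~C | B) & ~~D) | A   (double negation)
≡ (C & (~C | B) & D) | A   (double negation)
≡ (C | A) & (~C | B | A) & (D | A)   (distribute | over &)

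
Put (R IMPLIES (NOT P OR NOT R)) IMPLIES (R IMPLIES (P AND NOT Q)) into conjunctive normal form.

(R IMPLIES (NOT P OR NOT R)) IMPLIES (R IMPLIES (P AND NOT Q))
⇔ NOT (R IMPLIES (NOT P OR NOT R)) OR (R IMPLIES (P AND NOT Q))   (eliminate IMPLIES)
⇔ NOT (NOT R OR NOT P OR NOT R) OR (R IMPLIES (P AND NOT Q))   (eliminate IMPLIES)
⇔ NOT (NOT R OR NOT P OR NOT R) OR NOT R OR (P AND NOT Q)   (eliminate IMPLIES)
⇔ (NOT NOT R AND NOT NOT P AND NOT NOT R) OR NOT R OR (P AND NOT Q)   (De Morgan)
⇔ (R AND NOT NOT P AND NOT NOT R) OR NOT R OR (P AND NOT Q)   (double negation)
⇔ (R AND P AND NOT NOT R) OR NOT R OR (P AND NOT Q)   (double negation)
⇔ (R AND P AND R) OR NOT R OR (P AND NOT Q)   (double negation)
⇔ (R OR NOT R OR P) AND (R OR NOT R OR NOT Q) AND (P OR NOT R OR P) AND (P OR NOT R OR NOT Q) AND (R OR NOT R OR P) AND (R OR NOT R OR NOT Q)   (distribute OR over AND)
⇔ P OR NOT R   (simplify)

P OR NOT R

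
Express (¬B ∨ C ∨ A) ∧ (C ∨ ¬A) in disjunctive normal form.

(¬B ∨ C ∨ A) ∧ (C ∨ ¬A)
≡ ¬B ∧ C ∨ ¬B ∧ ¬A ∨ C ∧ C ∨ C ∧ ¬A ∨ A ∧ C ∨ A ∧ ¬A   [distribute ∧ over ∨]
≡ ¬B ∧ ¬A ∨ C   [simplify]

¬B ∧ ¬A ∨ C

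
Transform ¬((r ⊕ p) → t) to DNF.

(r ∧ ¬p ∧ ¬t) ∨ (¬r ∧ p ∧ ¬t)

¬((r ⊕ p) → t)
⇔ ¬(¬(r ⊕ p) ∨ t)   (eliminate →)
⇔ ¬(¬((r ∧ ¬p) ∨ (¬r ∧ p)) ∨ t)   (expand ⊕)
⇔ ¬¬((r ∧ ¬p) ∨ (¬r ∧ p)) ∧ ¬t   (De Morgan)
⇔ ((r ∧ ¬p) ∨ (¬r ∧ p)) ∧ ¬t   (double negation)
⇔ (r ∧ ¬p ∧ ¬t) ∨ (¬r ∧ p ∧ ¬t)   (distribute ∧ over ∨)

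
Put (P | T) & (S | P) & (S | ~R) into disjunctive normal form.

(P | T) & (S | P) & (S | ~R)
⇔ (P & S & S) | (P & S & ~R) | (P & P & S) | (P & P & ~R) | (T & S & S) | (T & S & ~R) | (T & P & S) | (T & P & ~R)   (distribute & over |)
⇔ (P & S) | (P & ~R) | (T & S)   (simplify)

(P & S) | (P & ~R) | (T & S)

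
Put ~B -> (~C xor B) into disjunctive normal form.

~B -> (~C xor B)
⇔ ~~B | (~C xor B)   — eliminate ->
⇔ ~~B | (~C & ~B) | (~~C & B)   — expand xor
⇔ B | (~C & ~B) | (~~C & B)   — double negation
⇔ B | (~C & ~B) | (C & B)   — double negation
⇔ B | (~C & ~B)   — simplify

B | (~C & ~B)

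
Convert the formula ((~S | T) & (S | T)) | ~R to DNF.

((~S | T) & (S | T)) | ~R
⇔ (~S & S) | (~S & T) | (T & S) | (T & T) | ~R   (distribute & over |)
⇔ T | ~R   (simplify)

T | ~R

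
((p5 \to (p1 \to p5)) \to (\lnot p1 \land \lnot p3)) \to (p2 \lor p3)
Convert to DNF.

((p5 \to (p1 \to p5)) \to (\lnot p1 \land \lnot p3)) \to (p2 \lor p3)
⇔ \lnot ((p5 \to (p1 \to p5)) \to (\lnot p1 \land \lnot p3)) \lor p2 \lor p3   [eliminate \to]
⇔ \lnot (\lnot (p5 \to (p1 \to p5)) \lor (\lnot p1 \land \lnot p3)) \lor p2 \lor p3   [eliminate \to]
⇔ \lnot (\lnot (\lnot p5 \lor (p1 \to p5)) \lor (\lnot p1 \land \lnot p3)) \lor p2 \lor p3   [eliminate \to]
⇔ \lnot (\lnot (\lnot p5 \lor \lnot p1 \lor p5) \lor (\lnot p1 \land \lnot p3)) \lor p2 \lor p3   [eliminate \to]
⇔ (\lnot \lnot (\lnot p5 \lor \lnot p1 \lor p5) \land \lnot (\lnot p1 \land \lnot p3)) \lor p2 \lor p3   [De Morgan]
⇔ ((\lnot p5 \lor \lnot p1 \lor p5) \land \lnot (\lnot p1 \land \lnot p3)) \lor p2 \lor p3   [double negation]
⇔ ((\lnot p5 \lor \lnot p1 \lor p5) \land (\lnot \lnot p1 \lor \lnot \lnot p3)) \lor p2 \lor p3   [De Morgan]
⇔ ((\lnot p5 \lor \lnot p1 \lor p5) \land (p1 \lor \lnot \lnot p3)) \lor p2 \lor p3   [double negation]
⇔ ((\lnot p5 \lor \lnot p1 \lor p5) \land (p1 \lor p3)) \lor p2 \lor p3   [double negation]
⇔ (\lnot p5 \land p1) \lor (\lnot p5 \land p3) \lor (\lnot p1 \land p1) \lor (\lnot p1 \land p3) \lor (p5 \land p1) \lor (p5 \land p3) \lor p2 \lor p3   [distribute \land over \lor]
⇔ (\lnot p5 \land p1) \lor (p5 \land p1) \lor p2 \lor p3   [simplify]

(\lnot p5 \land p1) \lor (p5 \land p1) \lor p2 \lor p3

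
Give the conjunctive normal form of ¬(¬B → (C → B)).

¬B ∧ C

¬(¬B → (C → B))
≡ ¬(¬¬B ∨ (C → B))   — eliminate →
≡ ¬(¬¬B ∨ ¬C ∨ B)   — eliminate →
≡ ¬¬¬B ∧ ¬¬C ∧ ¬B   — De Morgan
≡ ¬B ∧ ¬¬C ∧ ¬B   — double negation
≡ ¬B ∧ C ∧ ¬B   — double negation
≡ ¬B ∧ C   — simplify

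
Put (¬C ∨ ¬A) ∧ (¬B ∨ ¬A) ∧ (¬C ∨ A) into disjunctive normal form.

(¬C ∧ ¬B) ∨ (¬C ∧ ¬A)

(¬C ∨ ¬A) ∧ (¬B ∨ ¬A) ∧ (¬C ∨ A)
≡ (¬C ∧ ¬B ∧ ¬C) ∨ (¬C ∧ ¬B ∧ A) ∨ (¬C ∧ ¬A ∧ ¬C) ∨ (¬C ∧ ¬A ∧ A) ∨ (¬A ∧ ¬B ∧ ¬C) ∨ (¬A ∧ ¬B ∧ A) ∨ (¬A ∧ ¬A ∧ ¬C) ∨ (¬A ∧ ¬A ∧ A)
≡ (¬C ∧ ¬B) ∨ (¬C ∧ ¬A)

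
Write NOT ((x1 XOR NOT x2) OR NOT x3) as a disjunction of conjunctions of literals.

(NOT x1 AND x2 AND x3) OR (NOT x2 AND x1 AND x3)

NOT ((x1 XOR NOT x2) OR NOT x3)
≡ NOT ((x1 AND NOT NOT x2) OR (NOT x1 AND NOT x2) OR NOT x3)
≡ NOT (x1 AND NOT NOT x2) AND NOT (NOT x1 AND NOT x2) AND NOT NOT x3
≡ (NOT x1 OR NOT NOT NOT x2) AND NOT (NOT x1 AND NOT x2) AND NOT NOT x3
≡ (NOT x1 OR NOT x2) AND NOT (NOT x1 AND NOT x2) AND NOT NOT x3
≡ (NOT x1 OR NOT x2) AND (NOT NOT x1 OR NOT NOT x2) AND NOT NOT x3
≡ (NOT x1 OR NOT x2) AND (x1 OR NOT NOT x2) AND NOT NOT x3
≡ (NOT x1 OR NOT x2) AND (x1 OR x2) AND NOT NOT x3
≡ (NOT x1 OR NOT x2) AND (x1 OR x2) AND x3
≡ (NOT x1 AND x1 AND x3) OR (NOT x1 AND x2 AND x3) OR (NOT x2 AND x1 AND x3) OR (NOT x2 AND x2 AND x3)
≡ (NOT x1 AND x2 AND x3) OR (NOT x2 AND x1 AND x3)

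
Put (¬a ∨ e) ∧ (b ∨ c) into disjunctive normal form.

(¬a ∧ b) ∨ (¬a ∧ c) ∨ (e ∧ b) ∨ (e ∧ c)

(¬a ∨ e) ∧ (b ∨ c)
≡ (¬a ∧ b) ∨ (¬a ∧ c) ∨ (e ∧ b) ∨ (e ∧ c)   [distribute ∧ over ∨]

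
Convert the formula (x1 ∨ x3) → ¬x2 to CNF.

(¬x1 ∨ ¬x2) ∧ (¬x3 ∨ ¬x2)

(x1 ∨ x3) → ¬x2
≡ ¬(x1 ∨ x3) ∨ ¬x2   (eliminate →)
≡ (¬x1 ∧ ¬x3) ∨ ¬x2   (De Morgan)
≡ (¬x1 ∨ ¬x2) ∧ (¬x3 ∨ ¬x2)   (distribute ∨ over ∧)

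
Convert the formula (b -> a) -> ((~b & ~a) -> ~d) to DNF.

b | a | ~d

(b -> a) -> ((~b & ~a) -> ~d)
≡ ~(b -> a) | ((~b & ~a) -> ~d)   — eliminate ->
≡ ~(~b | a) | ((~b & ~a) -> ~d)   — eliminate ->
≡ ~(~b | a) | ~(~b & ~a) | ~d   — eliminate ->
≡ (~~b & ~a) | ~(~b & ~a) | ~d   — De Morgan
≡ (b & ~a) | ~(~b & ~a) | ~d   — double negation
≡ (b & ~a) | ~~b | ~~a | ~d   — De Morgan
≡ (b & ~a) | b | ~~a | ~d   — double negation
≡ (b & ~a) | b | a | ~d   — double negation
≡ b | a | ~d   — simplify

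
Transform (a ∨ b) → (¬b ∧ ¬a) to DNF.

¬a ∧ ¬b

(a ∨ b) → (¬b ∧ ¬a)
≡ ¬(a ∨ b) ∨ (¬b ∧ ¬a)   (eliminate →)
≡ (¬a ∧ ¬b) ∨ (¬b ∧ ¬a)   (De Morgan)
≡ ¬a ∧ ¬b   (simplify)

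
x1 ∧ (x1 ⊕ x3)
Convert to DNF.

x1 ∧ (x1 ⊕ x3)
= x1 ∧ ((x1 ∧ ¬x3) ∨ (¬x1 ∧ x3))   — expand ⊕
= (x1 ∧ x1 ∧ ¬x3) ∨ (x1 ∧ ¬x1 ∧ x3)   — distribute ∧ over ∨
= x1 ∧ ¬x3   — simplify

x1 ∧ ¬x3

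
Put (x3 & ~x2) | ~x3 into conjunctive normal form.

~x2 | ~x3

(x3 & ~x2) | ~x3
⇔ (x3 | ~x3) & (~x2 | ~x3)   [distribute | over &]
⇔ ~x2 | ~x3   [simplify]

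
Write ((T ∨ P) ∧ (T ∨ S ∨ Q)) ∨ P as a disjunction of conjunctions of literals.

T ∨ P

((T ∨ P) ∧ (T ∨ S ∨ Q)) ∨ P
≡ (T ∧ T) ∨ (T ∧ S) ∨ (T ∧ Q) ∨ (P ∧ T) ∨ (P ∧ S) ∨ (P ∧ Q) ∨ P   [distribute ∧ over ∨]
≡ T ∨ P   [simplify]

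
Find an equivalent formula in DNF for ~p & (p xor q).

~p & q

~p & (p xor q)
≡ ~p & ((p & ~q) | (~p & q))   [expand xor]
≡ (~p & p & ~q) | (~p & ~p & q)   [distribute & over |]
≡ ~p & q   [simplify]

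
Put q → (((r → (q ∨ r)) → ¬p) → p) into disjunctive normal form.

¬q ∨ p

q → (((r → (q ∨ r)) → ¬p) → p)
≡ ¬q ∨ (((r → (q ∨ r)) → ¬p) → p)   (eliminate →)
≡ ¬q ∨ ¬((r → (q ∨ r)) → ¬p) ∨ p   (eliminate →)
≡ ¬q ∨ ¬(¬(r → (q ∨ r)) ∨ ¬p) ∨ p   (eliminate →)
≡ ¬q ∨ ¬(¬(¬r ∨ q ∨ r) ∨ ¬p) ∨ p   (eliminate →)
≡ ¬q ∨ (¬¬(¬r ∨ q ∨ r) ∧ ¬¬p) ∨ p   (De Morgan)
≡ ¬q ∨ ((¬r ∨ q ∨ r) ∧ ¬¬p) ∨ p   (double negation)
≡ ¬q ∨ ((¬r ∨ q ∨ r) ∧ p) ∨ p   (double negation)
≡ ¬q ∨ (¬r ∧ p) ∨ (q ∧ p) ∨ (r ∧ p) ∨ p   (distribute ∧ over ∨)
≡ ¬q ∨ p   (simplify)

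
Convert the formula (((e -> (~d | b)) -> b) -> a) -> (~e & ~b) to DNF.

(((e -> (~d | b)) -> b) -> a) -> (~e & ~b)
⇔ ~(((e -> (~d | b)) -> b) -> a) | (~e & ~b)
⇔ ~(~((e -> (~d | b)) -> b) | a) | (~e & ~b)
⇔ ~(~(~(e -> (~d | b)) | b) | a) | (~e & ~b)
⇔ ~(~(~(~e | ~d | b) | b) | a) | (~e & ~b)
⇔ (~~(~(~e | ~d | b) | b) & ~a) | (~e & ~b)
⇔ ((~(~e | ~d | b) | b) & ~a) | (~e & ~b)
⇔ (((~~e & ~~d & ~b) | b) & ~a) | (~e & ~b)
⇔ (((e & ~~d & ~b) | b) & ~a) | (~e & ~b)
⇔ (((e & d & ~b) | b) & ~a) | (~e & ~b)
⇔ (e & d & ~b & ~a) | (b & ~a) | (~e & ~b)

(e & d & ~b & ~a) | (b & ~a) | (~e & ~b)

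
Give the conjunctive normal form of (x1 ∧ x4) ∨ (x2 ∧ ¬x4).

(x1 ∨ x2) ∧ (x1 ∨ ¬x4) ∧ (x4 ∨ x2)

(x1 ∧ x4) ∨ (x2 ∧ ¬x4)
≡ (x1 ∨ x2) ∧ (x1 ∨ ¬x4) ∧ (x4 ∨ x2) ∧ (x4 ∨ ¬x4)   [distribute ∨ over ∧]
≡ (x1 ∨ x2) ∧ (x1 ∨ ¬x4) ∧ (x4 ∨ x2)   [simplify]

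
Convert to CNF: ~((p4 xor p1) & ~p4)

~((p4 xor p1) & ~p4)
= ~((p4 | p1) & ~(p4 & p1) & ~p4)   — expand xor
= ~(p4 | p1) | ~~(p4 & p1) | ~~p4   — De Morgan
= (~p4 & ~p1) | ~~(p4 & p1) | ~~p4   — De Morgan
= (~p4 & ~p1) | (p4 & p1) | ~~p4   — double negation
= (~p4 & ~p1) | (p4 & p1) | p4   — double negation
= (~p4 | p4 | p4) & (~p4 | p1 | p4) & (~p1 | p4 | p4) & (~p1 | p1 | p4)   — distribute | over &
= ~p1 | p4   — simplify

~p1 | p4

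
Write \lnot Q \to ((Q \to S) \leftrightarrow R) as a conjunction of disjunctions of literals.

Q \lor R

\lnot Q \to ((Q \to S) \leftrightarrow R)
≡ \lnot \lnot Q \lor ((Q \to S) \leftrightarrow R)   [eliminate \to]
≡ \lnot \lnot Q \lor (((Q \to S) \to R) \land (R \to (Q \to S)))   [eliminate \leftrightarrow]
≡ \lnot \lnot Q \lor ((\lnot (Q \to S) \lor R) \land (R \to (Q \to S)))   [eliminate \to]
≡ \lnot \lnot Q \lor ((\lnot (\lnot Q \lor S) \lor R) \land (R \to (Q \to S)))   [eliminate \to]
≡ \lnot \lnot Q \lor ((\lnot (\lnot Q \lor S) \lor R) \land (\lnot R \lor (Q \to S)))   [eliminate \to]
≡ \lnot \lnot Q \lor ((\lnot (\lnot Q \lor S) \lor R) \land (\lnot R \lor \lnot Q \lor S))   [eliminate \to]
≡ Q \lor ((\lnot (\lnot Q \lor S) \lor R) \land (\lnot R \lor \lnot Q \lor S))   [double negation]
≡ Q \lor (((\lnot \lnot Q \land \lnot S) \lor R) \land (\lnot R \lor \lnot Q \lor S))   [De Morgan]
≡ Q \lor (((Q \land \lnot S) \lor R) \land (\lnot R \lor \lnot Q \lor S))   [double negation]
≡ (Q \lor Q \lor R) \land (Q \lor \lnot S \lor R) \land (Q \lor \lnot R \lor \lnot Q \lor S)   [distribute \lor over \land]
≡ Q \lor R   [simplify]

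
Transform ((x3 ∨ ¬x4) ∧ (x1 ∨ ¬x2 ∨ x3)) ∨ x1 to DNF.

x3 ∨ (¬x4 ∧ ¬x2) ∨ x1

((x3 ∨ ¬x4) ∧ (x1 ∨ ¬x2 ∨ x3)) ∨ x1
⇔ (x3 ∧ x1) ∨ (x3 ∧ ¬x2) ∨ (x3 ∧ x3) ∨ (¬x4 ∧ x1) ∨ (¬x4 ∧ ¬x2) ∨ (¬x4 ∧ x3) ∨ x1   [distribute ∧ over ∨]
⇔ x3 ∨ (¬x4 ∧ ¬x2) ∨ x1   [simplify]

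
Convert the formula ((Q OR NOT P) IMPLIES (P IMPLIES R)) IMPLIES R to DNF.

((Q OR NOT P) IMPLIES (P IMPLIES R)) IMPLIES R
⇔ NOT ((Q OR NOT P) IMPLIES (P IMPLIES R)) OR R   [eliminate IMPLIES]
⇔ NOT (NOT (Q OR NOT P) OR (P IMPLIES R)) OR R   [eliminate IMPLIES]
⇔ NOT (NOT (Q OR NOT P) OR NOT P OR R) OR R   [eliminate IMPLIES]
⇔ (NOT NOT (Q OR NOT P) AND NOT NOT P AND NOT R) OR R   [De Morgan]
⇔ ((Q OR NOT P) AND NOT NOT P AND NOT R) OR R   [double negation]
⇔ ((Q OR NOT P) AND P AND NOT R) OR R   [double negation]
⇔ (Q AND P AND NOT R) OR (NOT P AND P AND NOT R) OR R   [distribute AND over OR]
⇔ (Q AND P AND NOT R) OR R   [simplify]

(Q AND P AND NOT R) OR R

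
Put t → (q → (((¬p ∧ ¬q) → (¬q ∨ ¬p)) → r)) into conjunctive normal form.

t → (q → (((¬p ∧ ¬q) → (¬q ∨ ¬p)) → r))
≡ ¬t ∨ (q → (((¬p ∧ ¬q) → (¬q ∨ ¬p)) → r))   [eliminate →]
≡ ¬t ∨ ¬q ∨ (((¬p ∧ ¬q) → (¬q ∨ ¬p)) → r)   [eliminate →]
≡ ¬t ∨ ¬q ∨ ¬((¬p ∧ ¬q) → (¬q ∨ ¬p)) ∨ r   [eliminate →]
≡ ¬t ∨ ¬q ∨ ¬(¬(¬p ∧ ¬q) ∨ ¬q ∨ ¬p) ∨ r   [eliminate →]
≡ ¬t ∨ ¬q ∨ (¬¬(¬p ∧ ¬q) ∧ ¬¬q ∧ ¬¬p) ∨ r   [De Morgan]
≡ ¬t ∨ ¬q ∨ (¬p ∧ ¬q ∧ ¬¬q ∧ ¬¬p) ∨ r   [double negation]
≡ ¬t ∨ ¬q ∨ (¬p ∧ ¬q ∧ q ∧ ¬¬p) ∨ r   [double negation]
≡ ¬t ∨ ¬q ∨ (¬p ∧ ¬q ∧ q ∧ p) ∨ r   [double negation]
≡ (¬t ∨ ¬q ∨ ¬p ∨ r) ∧ (¬t ∨ ¬q ∨ ¬q ∨ r) ∧ (¬t ∨ ¬q ∨ q ∨ r) ∧ (¬t ∨ ¬q ∨ p ∨ r)   [distribute ∨ over ∧]
≡ ¬t ∨ ¬q ∨ r   [simplify]

¬t ∨ ¬q ∨ r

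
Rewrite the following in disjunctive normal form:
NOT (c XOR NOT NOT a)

NOT (c XOR NOT NOT a)
⇔ NOT ((c AND NOT NOT NOT a) OR (NOT c AND NOT NOT a))   (expand XOR)
⇔ NOT (c AND NOT NOT NOT a) AND NOT (NOT c AND NOT NOT a)   (De Morgan)
⇔ (NOT c OR NOT NOT NOT NOT a) AND NOT (NOT c AND NOT NOT a)   (De Morgan)
⇔ (NOT c OR NOT NOT a) AND NOT (NOT c AND NOT NOT a)   (double negation)
⇔ (NOT c OR a) AND NOT (NOT c AND NOT NOT a)   (double negation)
⇔ (NOT c OR a) AND (NOT NOT c OR NOT NOT NOT a)   (De Morgan)
⇔ (NOT c OR a) AND (c OR NOT NOT NOT a)   (double negation)
⇔ (NOT c OR a) AND (c OR NOT a)   (double negation)
⇔ (NOT c AND c) OR (NOT c AND NOT a) OR (a AND c) OR (a AND NOT a)   (distribute AND over OR)
⇔ (NOT c AND NOT a) OR (a AND c)   (simplify)

(NOT c AND NOT a) OR (a AND c)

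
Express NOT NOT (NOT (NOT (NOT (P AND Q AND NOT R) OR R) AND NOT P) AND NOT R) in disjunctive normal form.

NOT NOT (NOT (NOT (NOT (P AND Q AND NOT R) OR R) AND NOT P) AND NOT R)
⇔ NOT (NOT (NOT (P AND Q AND NOT R) OR R) AND NOT P) AND NOT R   — double negation
⇔ (NOT NOT (NOT (P AND Q AND NOT R) OR R) OR NOT NOT P) AND NOT R   — De Morgan
⇔ (NOT (P AND Q AND NOT R) OR R OR NOT NOT P) AND NOT R   — double negation
⇔ (NOT P OR NOT Q OR NOT NOT R OR R OR NOT NOT P) AND NOT R   — De Morgan
⇔ (NOT P OR NOT Q OR R OR R OR NOT NOT P) AND NOT R   — double negation
⇔ (NOT P OR NOT Q OR R OR R OR P) AND NOT R   — double negation
⇔ (NOT P AND NOT R) OR (NOT Q AND NOT R) OR (R AND NOT R) OR (R AND NOT R) OR (P AND NOT R)   — distribute AND over OR
⇔ (NOT P AND NOT R) OR (NOT Q AND NOT R) OR (P AND NOT R)   — simplify

(NOT P AND NOT R) OR (NOT Q AND NOT R) OR (P AND NOT R)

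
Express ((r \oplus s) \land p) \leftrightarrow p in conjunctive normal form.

(\lnot p \lor r \lor s) \land (\lnot p \lor \lnot r \lor \lnot s)

((r \oplus s) \land p) \leftrightarrow p
≡ (((r \oplus s) \land p) \to p) \land (p \to ((r \oplus s) \land p))   — eliminate \leftrightarrow
≡ (\lnot ((r \oplus s) \land p) \lor p) \land (p \to ((r \oplus s) \land p))   — eliminate \to
≡ (\lnot ((r \lor s) \land \lnot (r \land s) \land p) \lor p) \land (p \to ((r \oplus s) \land p))   — expand \oplus
≡ (\lnot ((r \lor s) \land \lnot (r \land s) \land p) \lor p) \land (\lnot p \lor ((r \oplus s) \land p))   — eliminate \to
≡ (\lnot ((r \lor s) \land \lnot (r \land s) \land p) \lor p) \land (\lnot p \lor ((r \lor s) \land \lnot (r \land s) \land p))   — expand \oplus
≡ (\lnot (r \lor s) \lor \lnot \lnot (r \land s) \lor \lnot p \lor p) \land (\lnot p \lor ((r \lor s) \land \lnot (r \land s) \land p))   — De Morgan
≡ ((\lnot r \land \lnot s) \lor \lnot \lnot (r \land s) \lor \lnot p \lor p) \land (\lnot p \lor ((r \lor s) \land \lnot (r \land s) \land p))   — De Morgan
≡ ((\lnot r \land \lnot s) \lor (r \land s) \lor \lnot p \lor p) \land (\lnot p \lor ((r \lor s) \land \lnot (r \land s) \land p))   — double negation
≡ ((\lnot r \land \lnot s) \lor (r \land s) \lor \lnot p \lor p) \land (\lnot p \lor ((r \lor s) \land (\lnot r \lor \lnot s) \land p))   — De Morgan
≡ (\lnot r \lor r \lor \lnot p \lor p) \land (\lnot r \lor s \lor \lnot p \lor p) \land (\lnot s \lor r \lor \lnot p \lor p) \land (\lnot s \lor s \lor \lnot p \lor p) \land (\lnot p \lor r \lor s) \land (\lnot p \lor \lnot r \lor \lnot s) \land (\lnot p \lor p)   — distribute \lor over \land
≡ (\lnot p \lor r \lor s) \land (\lnot p \lor \lnot r \lor \lnot s)   — simplify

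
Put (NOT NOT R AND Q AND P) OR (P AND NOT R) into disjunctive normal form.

(NOT NOT R AND Q AND P) OR (P AND NOT R)
⇔ (R AND Q AND P) OR (P AND NOT R)   — double negation

(R AND Q AND P) OR (P AND NOT R)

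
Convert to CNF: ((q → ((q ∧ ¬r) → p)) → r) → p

((q → ((q ∧ ¬r) → p)) → r) → p
= ¬((q → ((q ∧ ¬r) → p)) → r) ∨ p   — eliminate →
= ¬(¬(q → ((q ∧ ¬r) → p)) ∨ r) ∨ p   — eliminate →
= ¬(¬(¬q ∨ ((q ∧ ¬r) → p)) ∨ r) ∨ p   — eliminate →
= ¬(¬(¬q ∨ ¬(q ∧ ¬r) ∨ p) ∨ r) ∨ p   — eliminate →
= (¬¬(¬q ∨ ¬(q ∧ ¬r) ∨ p) ∧ ¬r) ∨ p   — De Morgan
= ((¬q ∨ ¬(q ∧ ¬r) ∨ p) ∧ ¬r) ∨ p   — double negation
= ((¬q ∨ ¬q ∨ ¬¬r ∨ p) ∧ ¬r) ∨ p   — De Morgan
= ((¬q ∨ ¬q ∨ r ∨ p) ∧ ¬r) ∨ p   — double negation
= (¬q ∨ ¬q ∨ r ∨ p ∨ p) ∧ (¬r ∨ p)   — distribute ∨ over ∧
= (¬q ∨ r ∨ p) ∧ (¬r ∨ p)   — simplify

(¬q ∨ r ∨ p) ∧ (¬r ∨ p)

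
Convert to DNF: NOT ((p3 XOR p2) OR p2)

NOT p3 AND NOT p2

NOT ((p3 XOR p2) OR p2)
≡ NOT ((p3 AND NOT p2) OR (NOT p3 AND p2) OR p2)   (expand XOR)
≡ NOT (p3 AND NOT p2) AND NOT (NOT p3 AND p2) AND NOT p2   (De Morgan)
≡ (NOT p3 OR NOT NOT p2) AND NOT (NOT p3 AND p2) AND NOT p2   (De Morgan)
≡ (NOT p3 OR p2) AND NOT (NOT p3 AND p2) AND NOT p2   (double negation)
≡ (NOT p3 OR p2) AND (NOT NOT p3 OR NOT p2) AND NOT p2   (De Morgan)
≡ (NOT p3 OR p2) AND (p3 OR NOT p2) AND NOT p2   (double negation)
≡ (NOT p3 AND p3 AND NOT p2) OR (NOT p3 AND NOT p2 AND NOT p2) OR (p2 AND p3 AND NOT p2) OR (p2 AND NOT p2 AND NOT p2)   (distribute AND over OR)
≡ NOT p3 AND NOT p2   (simplify)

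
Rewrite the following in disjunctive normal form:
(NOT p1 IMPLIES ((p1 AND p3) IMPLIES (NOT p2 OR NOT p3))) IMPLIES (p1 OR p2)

(NOT p1 IMPLIES ((p1 AND p3) IMPLIES (NOT p2 OR NOT p3))) IMPLIES (p1 OR p2)
≡ NOT (NOT p1 IMPLIES ((p1 AND p3) IMPLIES (NOT p2 OR NOT p3))) OR p1 OR p2   (eliminate IMPLIES)
≡ NOT (NOT NOT p1 OR ((p1 AND p3) IMPLIES (NOT p2 OR NOT p3))) OR p1 OR p2   (eliminate IMPLIES)
≡ NOT (NOT NOT p1 OR NOT (p1 AND p3) OR NOT p2 OR NOT p3) OR p1 OR p2   (eliminate IMPLIES)
≡ (NOT NOT NOT p1 AND NOT NOT (p1 AND p3) AND NOT NOT p2 AND NOT NOT p3) OR p1 OR p2   (De Morgan)
≡ (NOT p1 AND NOT NOT (p1 AND p3) AND NOT NOT p2 AND NOT NOT p3) OR p1 OR p2   (double negation)
≡ (NOT p1 AND p1 AND p3 AND NOT NOT p2 AND NOT NOT p3) OR p1 OR p2   (double negation)
≡ (NOT p1 AND p1 AND p3 AND p2 AND NOT NOT p3) OR p1 OR p2   (double negation)
≡ (NOT p1 AND p1 AND p3 AND p2 AND p3) OR p1 OR p2   (double negation)
≡ p1 OR p2   (simplify)

p1 OR p2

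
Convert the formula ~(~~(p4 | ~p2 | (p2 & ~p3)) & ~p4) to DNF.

~(~~(p4 | ~p2 | (p2 & ~p3)) & ~p4)
≡ ~~~(p4 | ~p2 | (p2 & ~p3)) | ~~p4
≡ ~(p4 | ~p2 | (p2 & ~p3)) | ~~p4
≡ (~p4 & ~~p2 & ~(p2 & ~p3)) | ~~p4
≡ (~p4 & p2 & ~(p2 & ~p3)) | ~~p4
≡ (~p4 & p2 & (~p2 | ~~p3)) | ~~p4
≡ (~p4 & p2 & (~p2 | p3)) | ~~p4
≡ (~p4 & p2 & (~p2 | p3)) | p4
≡ (~p4 & p2 & ~p2) | (~p4 & p2 & p3) | p4
≡ (~p4 & p2 & p3) | p4

(~p4 & p2 & p3) | p4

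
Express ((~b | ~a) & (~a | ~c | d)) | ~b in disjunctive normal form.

((~b | ~a) & (~a | ~c | d)) | ~b
≡ (~b & ~a) | (~b & ~c) | (~b & d) | (~a & ~a) | (~a & ~c) | (~a & d) | ~b   [distribute & over |]
≡ ~a | ~b   [simplify]

~a | ~b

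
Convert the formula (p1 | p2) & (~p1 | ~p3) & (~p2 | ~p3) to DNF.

(p1 | p2) & (~p1 | ~p3) & (~p2 | ~p3)
≡ (p1 & ~p1 & ~p2) | (p1 & ~p1 & ~p3) | (p1 & ~p3 & ~p2) | (p1 & ~p3 & ~p3) | (p2 & ~p1 & ~p2) | (p2 & ~p1 & ~p3) | (p2 & ~p3 & ~p2) | (p2 & ~p3 & ~p3)   — distribute & over |
≡ (p1 & ~p3) | (p2 & ~p3)   — simplify

(p1 & ~p3) | (p2 & ~p3)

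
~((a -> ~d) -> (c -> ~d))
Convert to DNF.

~((a -> ~d) -> (c -> ~d))
≡ ~(~(a -> ~d) | (c -> ~d))   [eliminate ->]
≡ ~(~(~a | ~d) | (c -> ~d))   [eliminate ->]
≡ ~(~(~a | ~d) | ~c | ~d)   [eliminate ->]
≡ ~~(~a | ~d) & ~~c & ~~d   [De Morgan]
≡ (~a | ~d) & ~~c & ~~d   [double negation]
≡ (~a | ~d) & c & ~~d   [double negation]
≡ (~a | ~d) & c & d   [double negation]
≡ (~a & c & d) | (~d & c & d)   [distribute & over |]
≡ ~a & c & d   [simplify]

~a & c & d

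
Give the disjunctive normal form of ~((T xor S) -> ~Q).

(T & ~S & Q) | (~T & S & Q)

~((T xor S) -> ~Q)
≡ ~(~(T xor S) | ~Q)   [eliminate ->]
≡ ~(~((T & ~S) | (~T & S)) | ~Q)   [expand xor]
≡ ~~((T & ~S) | (~T & S)) & ~~Q   [De Morgan]
≡ ((T & ~S) | (~T & S)) & ~~Q   [double negation]
≡ ((T & ~S) | (~T & S)) & Q   [double negation]
≡ (T & ~S & Q) | (~T & S & Q)   [distribute & over |]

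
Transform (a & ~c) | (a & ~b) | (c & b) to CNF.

(a | c) & (a | b)

(a & ~c) | (a & ~b) | (c & b)
⇔ (a | a | c) & (a | a | b) & (a | ~b | c) & (a | ~b | b) & (~c | a | c) & (~c | a | b) & (~c | ~b | c) & (~c | ~b | b)   [distribute | over &]
⇔ (a | c) & (a | b)   [simplify]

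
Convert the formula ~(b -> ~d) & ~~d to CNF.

~(b -> ~d) & ~~d
⇔ ~(~b | ~d) & ~~d
⇔ ~~b & ~~d & ~~d
⇔ b & ~~d & ~~d
⇔ b & d & ~~d
⇔ b & d & d
⇔ b & d

b & d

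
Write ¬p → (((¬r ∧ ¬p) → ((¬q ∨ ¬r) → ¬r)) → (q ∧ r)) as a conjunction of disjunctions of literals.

(p ∨ ¬r ∨ q) ∧ (p ∨ r)

¬p → (((¬r ∧ ¬p) → ((¬q ∨ ¬r) → ¬r)) → (q ∧ r))
≡ ¬¬p ∨ (((¬r ∧ ¬p) → ((¬q ∨ ¬r) → ¬r)) → (q ∧ r))   [eliminate →]
≡ ¬¬p ∨ ¬((¬r ∧ ¬p) → ((¬q ∨ ¬r) → ¬r)) ∨ (q ∧ r)   [eliminate →]
≡ ¬¬p ∨ ¬(¬(¬r ∧ ¬p) ∨ ((¬q ∨ ¬r) → ¬r)) ∨ (q ∧ r)   [eliminate →]
≡ ¬¬p ∨ ¬(¬(¬r ∧ ¬p) ∨ ¬(¬q ∨ ¬r) ∨ ¬r) ∨ (q ∧ r)   [eliminate →]
≡ p ∨ ¬(¬(¬r ∧ ¬p) ∨ ¬(¬q ∨ ¬r) ∨ ¬r) ∨ (q ∧ r)   [double negation]
≡ p ∨ (¬¬(¬r ∧ ¬p) ∧ ¬¬(¬q ∨ ¬r) ∧ ¬¬r) ∨ (q ∧ r)   [De Morgan]
≡ p ∨ (¬r ∧ ¬p ∧ ¬¬(¬q ∨ ¬r) ∧ ¬¬r) ∨ (q ∧ r)   [double negation]
≡ p ∨ (¬r ∧ ¬p ∧ (¬q ∨ ¬r) ∧ ¬¬r) ∨ (q ∧ r)   [double negation]
≡ p ∨ (¬r ∧ ¬p ∧ (¬q ∨ ¬r) ∧ r) ∨ (q ∧ r)   [double negation]
≡ (p ∨ ¬r ∨ q) ∧ (p ∨ ¬r ∨ r) ∧ (p ∨ ¬p ∨ q) ∧ (p ∨ ¬p ∨ r) ∧ (p ∨ ¬q ∨ ¬r ∨ q) ∧ (p ∨ ¬q ∨ ¬r ∨ r) ∧ (p ∨ r ∨ q) ∧ (p ∨ r ∨ r)   [distribute ∨ over ∧]
≡ (p ∨ ¬r ∨ q) ∧ (p ∨ r)   [simplify]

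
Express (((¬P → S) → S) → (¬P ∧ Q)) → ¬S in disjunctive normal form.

(S ∧ P) ∨ (S ∧ ¬Q) ∨ ¬S

(((¬P → S) → S) → (¬P ∧ Q)) → ¬S
≡ ¬(((¬P → S) → S) → (¬P ∧ Q)) ∨ ¬S   — eliminate →
≡ ¬(¬((¬P → S) → S) ∨ (¬P ∧ Q)) ∨ ¬S   — eliminate →
≡ ¬(¬(¬(¬P → S) ∨ S) ∨ (¬P ∧ Q)) ∨ ¬S   — eliminate →
≡ ¬(¬(¬(¬¬P ∨ S) ∨ S) ∨ (¬P ∧ Q)) ∨ ¬S   — eliminate →
≡ (¬¬(¬(¬¬P ∨ S) ∨ S) ∧ ¬(¬P ∧ Q)) ∨ ¬S   — De Morgan
≡ ((¬(¬¬P ∨ S) ∨ S) ∧ ¬(¬P ∧ Q)) ∨ ¬S   — double negation
≡ (((¬¬¬P ∧ ¬S) ∨ S) ∧ ¬(¬P ∧ Q)) ∨ ¬S   — De Morgan
≡ (((¬P ∧ ¬S) ∨ S) ∧ ¬(¬P ∧ Q)) ∨ ¬S   — double negation
≡ (((¬P ∧ ¬S) ∨ S) ∧ (¬¬P ∨ ¬Q)) ∨ ¬S   — De Morgan
≡ (((¬P ∧ ¬S) ∨ S) ∧ (P ∨ ¬Q)) ∨ ¬S   — double negation
≡ (¬P ∧ ¬S ∧ P) ∨ (¬P ∧ ¬S ∧ ¬Q) ∨ (S ∧ P) ∨ (S ∧ ¬Q) ∨ ¬S   — distribute ∧ over ∨
≡ (S ∧ P) ∨ (S ∧ ¬Q) ∨ ¬S   — simplify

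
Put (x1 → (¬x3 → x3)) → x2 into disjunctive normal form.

(x1 → (¬x3 → x3)) → x2
≡ ¬(x1 → (¬x3 → x3)) ∨ x2   [eliminate →]
≡ ¬(¬x1 ∨ (¬x3 → x3)) ∨ x2   [eliminate →]
≡ ¬(¬x1 ∨ ¬¬x3 ∨ x3) ∨ x2   [eliminate →]
≡ (¬¬x1 ∧ ¬¬¬x3 ∧ ¬x3) ∨ x2   [De Morgan]
≡ (x1 ∧ ¬¬¬x3 ∧ ¬x3) ∨ x2   [double negation]
≡ (x1 ∧ ¬x3 ∧ ¬x3) ∨ x2   [double negation]
≡ (x1 ∧ ¬x3) ∨ x2   [simplify]

(x1 ∧ ¬x3) ∨ x2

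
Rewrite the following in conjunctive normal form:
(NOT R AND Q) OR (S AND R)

(NOT R AND Q) OR (S AND R)
≡ (NOT R OR S) AND (NOT R OR R) AND (Q OR S) AND (Q OR R)   [distribute OR over AND]
≡ (NOT R OR S) AND (Q OR S) AND (Q OR R)   [simplify]

(NOT R OR S) AND (Q OR S) AND (Q OR R)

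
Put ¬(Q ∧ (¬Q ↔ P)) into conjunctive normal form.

¬(Q ∧ (¬Q ↔ P))
= ¬(Q ∧ (¬Q → P) ∧ (P → ¬Q))   [eliminate ↔]
= ¬(Q ∧ (¬¬Q ∨ P) ∧ (P → ¬Q))   [eliminate →]
= ¬(Q ∧ (¬¬Q ∨ P) ∧ (¬P ∨ ¬Q))   [eliminate →]
= ¬Q ∨ ¬(¬¬Q ∨ P) ∨ ¬(¬P ∨ ¬Q)   [De Morgan]
= ¬Q ∨ (¬¬¬Q ∧ ¬P) ∨ ¬(¬P ∨ ¬Q)   [De Morgan]
= ¬Q ∨ (¬Q ∧ ¬P) ∨ ¬(¬P ∨ ¬Q)   [double negation]
= ¬Q ∨ (¬Q ∧ ¬P) ∨ (¬¬P ∧ ¬¬Q)   [De Morgan]
= ¬Q ∨ (¬Q ∧ ¬P) ∨ (P ∧ ¬¬Q)   [double negation]
= ¬Q ∨ (¬Q ∧ ¬P) ∨ (P ∧ Q)   [double negation]
= (¬Q ∨ ¬Q ∨ P) ∧ (¬Q ∨ ¬Q ∨ Q) ∧ (¬Q ∨ ¬P ∨ P) ∧ (¬Q ∨ ¬P ∨ Q)   [distribute ∨ over ∧]
= ¬Q ∨ P   [simplify]

¬Q ∨ P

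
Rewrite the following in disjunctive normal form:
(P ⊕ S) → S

(P ⊕ S) → S
= ¬(P ⊕ S) ∨ S   — eliminate →
= ¬((P ∧ ¬S) ∨ (¬P ∧ S)) ∨ S   — expand ⊕
= (¬(P ∧ ¬S) ∧ ¬(¬P ∧ S)) ∨ S   — De Morgan
= ((¬P ∨ ¬¬S) ∧ ¬(¬P ∧ S)) ∨ S   — De Morgan
= ((¬P ∨ S) ∧ ¬(¬P ∧ S)) ∨ S   — double negation
= ((¬P ∨ S) ∧ (¬¬P ∨ ¬S)) ∨ S   — De Morgan
= ((¬P ∨ S) ∧ (P ∨ ¬S)) ∨ S   — double negation
= (¬P ∧ P) ∨ (¬P ∧ ¬S) ∨ (S ∧ P) ∨ (S ∧ ¬S) ∨ S   — distribute ∧ over ∨
= (¬P ∧ ¬S) ∨ S   — simplify

(¬P ∧ ¬S) ∨ S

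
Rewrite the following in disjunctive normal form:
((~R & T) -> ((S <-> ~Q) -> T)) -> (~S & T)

~S & T

((~R & T) -> ((S <-> ~Q) -> T)) -> (~S & T)
≡ ~((~R & T) -> ((S <-> ~Q) -> T)) | (~S & T)   [eliminate ->]
≡ ~(~(~R & T) | ((S <-> ~Q) -> T)) | (~S & T)   [eliminate ->]
≡ ~(~(~R & T) | ~(S <-> ~Q) | T) | (~S & T)   [eliminate ->]
≡ ~(~(~R & T) | ~((S -> ~Q) & (~Q -> S)) | T) | (~S & T)   [eliminate <->]
≡ ~(~(~R & T) | ~((~S | ~Q) & (~Q -> S)) | T) | (~S & T)   [eliminate ->]
≡ ~(~(~R & T) | ~((~S | ~Q) & (~~Q | S)) | T) | (~S & T)   [eliminate ->]
≡ (~~(~R & T) & ~~((~S | ~Q) & (~~Q | S)) & ~T) | (~S & T)   [De Morgan]
≡ (~R & T & ~~((~S | ~Q) & (~~Q | S)) & ~T) | (~S & T)   [double negation]
≡ (~R & T & (~S | ~Q) & (~~Q | S) & ~T) | (~S & T)   [double negation]
≡ (~R & T & (~S | ~Q) & (Q | S) & ~T) | (~S & T)   [double negation]
≡ (~R & T & ~S & Q & ~T) | (~R & T & ~S & S & ~T) | (~R & T & ~Q & Q & ~T) | (~R & T & ~Q & S & ~T) | (~S & T)   [distribute & over |]
≡ ~S & T   [simplify]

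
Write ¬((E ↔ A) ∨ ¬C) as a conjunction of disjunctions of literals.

¬((E ↔ A) ∨ ¬C)
= ¬(((E → A) ∧ (A → E)) ∨ ¬C)   [eliminate ↔]
= ¬(((¬E ∨ A) ∧ (A → E)) ∨ ¬C)   [eliminate →]
= ¬(((¬E ∨ A) ∧ (¬A ∨ E)) ∨ ¬C)   [eliminate →]
= ¬((¬E ∨ A) ∧ (¬A ∨ E)) ∧ ¬¬C   [De Morgan]
= (¬(¬E ∨ A) ∨ ¬(¬A ∨ E)) ∧ ¬¬C   [De Morgan]
= ((¬¬E ∧ ¬A) ∨ ¬(¬A ∨ E)) ∧ ¬¬C   [De Morgan]
= ((E ∧ ¬A) ∨ ¬(¬A ∨ E)) ∧ ¬¬C   [double negation]
= ((E ∧ ¬A) ∨ (¬¬A ∧ ¬E)) ∧ ¬¬C   [De Morgan]
= ((E ∧ ¬A) ∨ (A ∧ ¬E)) ∧ ¬¬C   [double negation]
= ((E ∧ ¬A) ∨ (A ∧ ¬E)) ∧ C   [double negation]
= (E ∨ A) ∧ (E ∨ ¬E) ∧ (¬A ∨ A) ∧ (¬A ∨ ¬E) ∧ C   [distribute ∨ over ∧]
= (E ∨ A) ∧ (¬A ∨ ¬E) ∧ C   [simplify]

(E ∨ A) ∧ (¬A ∨ ¬E) ∧ C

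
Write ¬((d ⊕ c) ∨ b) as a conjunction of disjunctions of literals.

(¬d ∨ c) ∧ (¬c ∨ d) ∧ ¬b

¬((d ⊕ c) ∨ b)
⇔ ¬((d ∨ c) ∧ ¬(d ∧ c) ∨ b)   [expand ⊕]
⇔ ¬((d ∨ c) ∧ ¬(d ∧ c)) ∧ ¬b   [De Morgan]
⇔ (¬(d ∨ c) ∨ ¬¬(d ∧ c)) ∧ ¬b   [De Morgan]
⇔ (¬d ∧ ¬c ∨ ¬¬(d ∧ c)) ∧ ¬b   [De Morgan]
⇔ (¬d ∧ ¬c ∨ d ∧ c) ∧ ¬b   [double negation]
⇔ (¬d ∨ d) ∧ (¬d ∨ c) ∧ (¬c ∨ d) ∧ (¬c ∨ c) ∧ ¬b   [distribute ∨ over ∧]
⇔ (¬d ∨ c) ∧ (¬c ∨ d) ∧ ¬b   [simplify]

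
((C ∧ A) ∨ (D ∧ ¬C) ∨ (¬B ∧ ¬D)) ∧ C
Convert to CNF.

(A ∨ D ∨ ¬B) ∧ (A ∨ ¬C ∨ ¬B) ∧ (A ∨ ¬C ∨ ¬D) ∧ C

((C ∧ A) ∨ (D ∧ ¬C) ∨ (¬B ∧ ¬D)) ∧ C
≡ (C ∨ D ∨ ¬B) ∧ (C ∨ D ∨ ¬D) ∧ (C ∨ ¬C ∨ ¬B) ∧ (C ∨ ¬C ∨ ¬D) ∧ (A ∨ D ∨ ¬B) ∧ (A ∨ D ∨ ¬D) ∧ (A ∨ ¬C ∨ ¬B) ∧ (A ∨ ¬C ∨ ¬D) ∧ C   — distribute ∨ over ∧
≡ (A ∨ D ∨ ¬B) ∧ (A ∨ ¬C ∨ ¬B) ∧ (A ∨ ¬C ∨ ¬D) ∧ C   — simplify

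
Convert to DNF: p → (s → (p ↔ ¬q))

¬p ∨ ¬s ∨ (¬q ∧ p)

p → (s → (p ↔ ¬q))
= ¬p ∨ (s → (p ↔ ¬q))   — eliminate →
= ¬p ∨ ¬s ∨ (p ↔ ¬q)   — eliminate →
= ¬p ∨ ¬s ∨ ((p → ¬q) ∧ (¬q → p))   — eliminate ↔
= ¬p ∨ ¬s ∨ ((¬p ∨ ¬q) ∧ (¬q → p))   — eliminate →
= ¬p ∨ ¬s ∨ ((¬p ∨ ¬q) ∧ (¬¬q ∨ p))   — eliminate →
= ¬p ∨ ¬s ∨ ((¬p ∨ ¬q) ∧ (q ∨ p))   — double negation
= ¬p ∨ ¬s ∨ (¬p ∧ q) ∨ (¬p ∧ p) ∨ (¬q ∧ q) ∨ (¬q ∧ p)   — distribute ∧ over ∨
= ¬p ∨ ¬s ∨ (¬q ∧ p)   — simplify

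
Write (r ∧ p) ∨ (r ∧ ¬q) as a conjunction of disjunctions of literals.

(r ∧ p) ∨ (r ∧ ¬q)
≡ (r ∨ r) ∧ (r ∨ ¬q) ∧ (p ∨ r) ∧ (p ∨ ¬q)   [distribute ∨ over ∧]
≡ r ∧ (p ∨ ¬q)   [simplify]

r ∧ (p ∨ ¬q)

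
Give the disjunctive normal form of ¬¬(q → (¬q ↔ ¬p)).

¬q ∨ q ∧ p

¬¬(q → (¬q ↔ ¬p))
≡ ¬¬(¬q ∨ (¬q ↔ ¬p))   [eliminate →]
≡ ¬¬(¬q ∨ (¬q → ¬p) ∧ (¬p → ¬q))   [eliminate ↔]
≡ ¬¬(¬q ∨ (¬¬q ∨ ¬p) ∧ (¬p → ¬q))   [eliminate →]
≡ ¬¬(¬q ∨ (¬¬q ∨ ¬p) ∧ (¬¬p ∨ ¬q))   [eliminate →]
≡ ¬q ∨ (¬¬q ∨ ¬p) ∧ (¬¬p ∨ ¬q)   [double negation]
≡ ¬q ∨ (q ∨ ¬p) ∧ (¬¬p ∨ ¬q)   [double negation]
≡ ¬q ∨ (q ∨ ¬p) ∧ (p ∨ ¬q)   [double negation]
≡ ¬q ∨ q ∧ p ∨ q ∧ ¬q ∨ ¬p ∧ p ∨ ¬p ∧ ¬q   [distribute ∧ over ∨]
≡ ¬q ∨ q ∧ p   [simplify]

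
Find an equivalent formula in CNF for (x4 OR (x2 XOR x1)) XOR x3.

(x4 OR x2 OR x1 OR x3) AND (x4 OR NOT x2 OR NOT x1 OR x3) AND (NOT x4 OR NOT x3) AND (NOT x2 OR x1 OR NOT x3) AND (NOT x1 OR x2 OR NOT x3)

(x4 OR (x2 XOR x1)) XOR x3
= (x4 OR (x2 XOR x1) OR x3) AND NOT ((x4 OR (x2 XOR x1)) AND x3)
= (x4 OR ((x2 OR x1) AND NOT (x2 AND x1)) OR x3) AND NOT ((x4 OR (x2 XOR x1)) AND x3)
= (x4 OR ((x2 OR x1) AND NOT (x2 AND x1)) OR x3) AND NOT ((x4 OR ((x2 OR x1) AND NOT (x2 AND x1))) AND x3)
= (x4 OR ((x2 OR x1) AND (NOT x2 OR NOT x1)) OR x3) AND NOT ((x4 OR ((x2 OR x1) AND NOT (x2 AND x1))) AND x3)
= (x4 OR ((x2 OR x1) AND (NOT x2 OR NOT x1)) OR x3) AND (NOT (x4 OR ((x2 OR x1) AND NOT (x2 AND x1))) OR NOT x3)
= (x4 OR ((x2 OR x1) AND (NOT x2 OR NOT x1)) OR x3) AND ((NOT x4 AND NOT ((x2 OR x1) AND NOT (x2 AND x1))) OR NOT x3)
= (x4 OR ((x2 OR x1) AND (NOT x2 OR NOT x1)) OR x3) AND ((NOT x4 AND (NOT (x2 OR x1) OR NOT NOT (x2 AND x1))) OR NOT x3)
= (x4 OR ((x2 OR x1) AND (NOT x2 OR NOT x1)) OR x3) AND ((NOT x4 AND ((NOT x2 AND NOT x1) OR NOT NOT (x2 AND x1))) OR NOT x3)
= (x4 OR ((x2 OR x1) AND (NOT x2 OR NOT x1)) OR x3) AND ((NOT x4 AND ((NOT x2 AND NOT x1) OR (x2 AND x1))) OR NOT x3)
= (x4 OR x2 OR x1 OR x3) AND (x4 OR NOT x2 OR NOT x1 OR x3) AND (NOT x4 OR NOT x3) AND (NOT x2 OR x2 OR NOT x3) AND (NOT x2 OR x1 OR NOT x3) AND (NOT x1 OR x2 OR NOT x3) AND (NOT x1 OR x1 OR NOT x3)
= (x4 OR x2 OR x1 OR x3) AND (x4 OR NOT x2 OR NOT x1 OR x3) AND (NOT x4 OR NOT x3) AND (NOT x2 OR x1 OR NOT x3) AND (NOT x1 OR x2 OR NOT x3)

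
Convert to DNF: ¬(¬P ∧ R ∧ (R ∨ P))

P ∨ ¬R

¬(¬P ∧ R ∧ (R ∨ P))
≡ ¬¬P ∨ ¬R ∨ ¬(R ∨ P)   — De Morgan
≡ P ∨ ¬R ∨ ¬(R ∨ P)   — double negation
≡ P ∨ ¬R ∨ (¬R ∧ ¬P)   — De Morgan
≡ P ∨ ¬R   — simplify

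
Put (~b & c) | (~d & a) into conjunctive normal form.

(~b & c) | (~d & a)
⇔ (~b | ~d) & (~b | a) & (c | ~d) & (c | a)   (distribute | over &)

(~b | ~d) & (~b | a) & (c | ~d) & (c | a)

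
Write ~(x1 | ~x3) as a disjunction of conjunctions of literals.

~(x1 | ~x3)
≡ ~x1 & ~~x3   [De Morgan]
≡ ~x1 & x3   [double negation]

~x1 & x3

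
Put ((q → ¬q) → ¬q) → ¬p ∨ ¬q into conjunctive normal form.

((q → ¬q) → ¬q) → ¬p ∨ ¬q
⇔ ¬((q → ¬q) → ¬q) ∨ ¬p ∨ ¬q   — eliminate →
⇔ ¬(¬(q → ¬q) ∨ ¬q) ∨ ¬p ∨ ¬q   — eliminate →
⇔ ¬(¬(¬q ∨ ¬q) ∨ ¬q) ∨ ¬p ∨ ¬q   — eliminate →
⇔ ¬¬(¬q ∨ ¬q) ∧ ¬¬q ∨ ¬p ∨ ¬q   — De Morgan
⇔ (¬q ∨ ¬q) ∧ ¬¬q ∨ ¬p ∨ ¬q   — double negation
⇔ (¬q ∨ ¬q) ∧ q ∨ ¬p ∨ ¬q   — double negation
⇔ (¬q ∨ ¬q ∨ ¬p ∨ ¬q) ∧ (q ∨ ¬p ∨ ¬q)   — distribute ∨ over ∧
⇔ ¬q ∨ ¬p   — simplify

¬q ∨ ¬p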